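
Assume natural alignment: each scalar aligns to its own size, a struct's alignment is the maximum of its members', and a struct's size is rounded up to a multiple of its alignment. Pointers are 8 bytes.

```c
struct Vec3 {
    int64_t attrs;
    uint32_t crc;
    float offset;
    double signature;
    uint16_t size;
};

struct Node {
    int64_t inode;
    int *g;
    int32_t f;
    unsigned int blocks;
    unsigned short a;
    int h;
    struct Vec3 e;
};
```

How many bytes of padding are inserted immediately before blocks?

Vec3: attrs at 0 (size 8, align 8) → ends 8; crc at 8 (size 4, align 4) → ends 12; offset at 12 (size 4, align 4) → ends 16; signature at 16 (size 8, align 8) → ends 24; size at 24 (size 2, align 2) → ends 26; tail pad 6 to reach multiple of 8; total 32 bytes, alignment 8
inode at 0 (size 8, align 8) → ends 8
g at 8 (size 8, align 8) → ends 16
f at 16 (size 4, align 4) → ends 20
blocks at 20 (size 4, align 4) → ends 24

0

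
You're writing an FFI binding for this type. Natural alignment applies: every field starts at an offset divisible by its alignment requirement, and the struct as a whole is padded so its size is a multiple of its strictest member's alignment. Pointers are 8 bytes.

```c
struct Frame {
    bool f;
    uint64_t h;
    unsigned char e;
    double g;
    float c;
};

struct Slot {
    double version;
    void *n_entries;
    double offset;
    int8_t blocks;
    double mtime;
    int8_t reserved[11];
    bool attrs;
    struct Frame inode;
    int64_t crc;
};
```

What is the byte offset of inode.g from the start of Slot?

Frame: 0..1  f  (1B, 1-aligned); 1..8  -- padding (7B); 8..16  h  (8B, 8-aligned); 16..17  e  (1B, 1-aligned); 17..24  -- padding (7B); 24..32  g  (8B, 8-aligned); 32..36  c  (4B, 4-aligned); 36..40  -- tail padding (4B); sizeof = 40, alignof = 8
0..8  version  (8B, 8-aligned)
8..16  n_entries  (8B, 8-aligned)
16..24  offset  (8B, 8-aligned)
24..25  blocks  (1B, 1-aligned)
25..32  -- padding (7B)
32..40  mtime  (8B, 8-aligned)
40..51  reserved  (11B, 1-aligned)
51..52  attrs  (1B, 1-aligned)
52..56  -- padding (4B)
56..96  inode  (40B, 8-aligned)
within Frame: g at 24
56 + 24 = 80

80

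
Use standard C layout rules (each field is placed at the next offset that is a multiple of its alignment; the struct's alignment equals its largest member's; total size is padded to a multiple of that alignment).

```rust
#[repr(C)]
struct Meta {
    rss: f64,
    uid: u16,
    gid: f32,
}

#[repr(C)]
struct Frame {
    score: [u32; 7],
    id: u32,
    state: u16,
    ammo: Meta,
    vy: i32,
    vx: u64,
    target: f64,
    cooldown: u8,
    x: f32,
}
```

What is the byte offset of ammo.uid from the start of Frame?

48

Meta: @0: rss [8B, align 8] → 8; @8: uid [2B, align 2] → 10; +2 pad (align 4); @12: gid [4B, align 4] → 16; size 16, align 8
@0: score [28B, align 4] → 28
@28: id [4B, align 4] → 32
@32: state [2B, align 2] → 34
+6 pad (align 8)
@40: ammo [16B, align 8] → 56
within Meta: uid at 8
40 + 8 = 48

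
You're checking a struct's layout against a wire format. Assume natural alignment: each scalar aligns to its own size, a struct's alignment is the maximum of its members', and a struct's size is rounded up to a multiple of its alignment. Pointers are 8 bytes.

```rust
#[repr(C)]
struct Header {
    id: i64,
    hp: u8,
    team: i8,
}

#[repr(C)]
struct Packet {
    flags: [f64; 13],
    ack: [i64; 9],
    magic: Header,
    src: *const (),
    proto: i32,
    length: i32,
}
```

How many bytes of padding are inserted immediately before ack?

Header: 0..8  id  (8B, 8-aligned); 8..9  hp  (1B, 1-aligned); 9..10  team  (1B, 1-aligned); 10..16  -- tail padding (6B); sizeof = 16, alignof = 8
0..104  flags  (104B, 8-aligned)
104..176  ack  (72B, 8-aligned)

0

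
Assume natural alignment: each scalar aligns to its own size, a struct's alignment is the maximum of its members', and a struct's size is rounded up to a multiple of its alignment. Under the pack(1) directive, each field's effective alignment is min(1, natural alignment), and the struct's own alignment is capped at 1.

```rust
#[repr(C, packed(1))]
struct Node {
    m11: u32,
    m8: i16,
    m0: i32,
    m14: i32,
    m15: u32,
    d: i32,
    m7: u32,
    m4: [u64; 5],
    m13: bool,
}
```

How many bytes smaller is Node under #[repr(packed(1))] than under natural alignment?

13

natural layout:
  m11 at 0 (size 4, align 4) → ends 4
  m8 at 4 (size 2, align 2) → ends 6
  pad 2 to align 4 for m0
  m0 at 8 (size 4, align 4) → ends 12
  m14 at 12 (size 4, align 4) → ends 16
  m15 at 16 (size 4, align 4) → ends 20
  d at 20 (size 4, align 4) → ends 24
  m7 at 24 (size 4, align 4) → ends 28
  pad 4 to align 8 for m4
  m4 at 32 (size 40, align 8) → ends 72
  m13 at 72 (size 1, align 1) → ends 73
  tail pad 7 to reach multiple of 8
  total 80 bytes, alignment 8
packed(1) layout:
  m11 at 0 (size 4, align 1) → ends 4
  m8 at 4 (size 2, align 1) → ends 6
  m0 at 6 (size 4, align 1) → ends 10
  m14 at 10 (size 4, align 1) → ends 14
  m15 at 14 (size 4, align 1) → ends 18
  d at 18 (size 4, align 1) → ends 22
  m7 at 22 (size 4, align 1) → ends 26
  m4 at 26 (size 40, align 1) → ends 66
  m13 at 66 (size 1, align 1) → ends 67
  total 67 bytes, alignment 1
80 − 67 = 13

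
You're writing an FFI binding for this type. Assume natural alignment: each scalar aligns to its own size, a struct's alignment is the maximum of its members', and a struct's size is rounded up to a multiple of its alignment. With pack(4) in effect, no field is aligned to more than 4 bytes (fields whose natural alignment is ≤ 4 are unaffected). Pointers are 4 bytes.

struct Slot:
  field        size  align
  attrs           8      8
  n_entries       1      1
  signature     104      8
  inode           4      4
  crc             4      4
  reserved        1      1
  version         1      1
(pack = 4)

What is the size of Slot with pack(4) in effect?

0..8  attrs  (8B, 4-aligned)
8..9  n_entries  (1B, 1-aligned)
9..12  -- padding (3B)
12..116  signature  (104B, 4-aligned)
116..120  inode  (4B, 4-aligned)
120..124  crc  (4B, 4-aligned)
124..125  reserved  (1B, 1-aligned)
125..126  version  (1B, 1-aligned)
126..128  -- tail padding (2B)
sizeof = 128, alignof = 4

128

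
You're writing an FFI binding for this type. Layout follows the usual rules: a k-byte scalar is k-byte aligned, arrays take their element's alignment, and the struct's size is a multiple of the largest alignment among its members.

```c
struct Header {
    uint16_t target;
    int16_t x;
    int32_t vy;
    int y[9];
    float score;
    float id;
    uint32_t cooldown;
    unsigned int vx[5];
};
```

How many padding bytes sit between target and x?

0..2  target  (2B, 2-aligned)
2..4  x  (2B, 2-aligned)

0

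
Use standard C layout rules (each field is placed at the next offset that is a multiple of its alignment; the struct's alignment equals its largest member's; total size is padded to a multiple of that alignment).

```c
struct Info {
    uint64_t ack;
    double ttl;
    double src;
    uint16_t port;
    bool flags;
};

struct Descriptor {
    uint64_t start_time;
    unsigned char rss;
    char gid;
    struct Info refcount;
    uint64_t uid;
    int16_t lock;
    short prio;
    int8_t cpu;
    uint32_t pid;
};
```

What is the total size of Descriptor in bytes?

72 bytes

Info: ack at 0 (size 8, align 8) → ends 8; ttl at 8 (size 8, align 8) → ends 16; src at 16 (size 8, align 8) → ends 24; port at 24 (size 2, align 2) → ends 26; flags at 26 (size 1, align 1) → ends 27; tail pad 5 to reach multiple of 8; total 32 bytes, alignment 8
start_time at 0 (size 8, align 8) → ends 8
rss at 8 (size 1, align 1) → ends 9
gid at 9 (size 1, align 1) → ends 10
pad 6 to align 8 for refcount
refcount at 16 (size 32, align 8) → ends 48
uid at 48 (size 8, align 8) → ends 56
lock at 56 (size 2, align 2) → ends 58
prio at 58 (size 2, align 2) → ends 60
cpu at 60 (size 1, align 1) → ends 61
pad 3 to align 4 for pid
pid at 64 (size 4, align 4) → ends 68
tail pad 4 to reach multiple of 8
total 72 bytes, alignment 8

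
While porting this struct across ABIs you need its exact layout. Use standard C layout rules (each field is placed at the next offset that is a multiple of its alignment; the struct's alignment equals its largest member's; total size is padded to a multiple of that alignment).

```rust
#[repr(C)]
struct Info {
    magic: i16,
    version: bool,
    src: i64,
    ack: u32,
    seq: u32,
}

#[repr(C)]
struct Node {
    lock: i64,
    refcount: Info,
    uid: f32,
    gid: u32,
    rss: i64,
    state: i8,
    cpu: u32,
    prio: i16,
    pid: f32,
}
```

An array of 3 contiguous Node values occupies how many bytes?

192

Info: magic at 0 (size 2, align 2) → ends 2; version at 2 (size 1, align 1) → ends 3; pad 5 to align 8 for src; src at 8 (size 8, align 8) → ends 16; ack at 16 (size 4, align 4) → ends 20; seq at 20 (size 4, align 4) → ends 24; total 24 bytes, alignment 8
lock at 0 (size 8, align 8) → ends 8
refcount at 8 (size 24, align 8) → ends 32
uid at 32 (size 4, align 4) → ends 36
gid at 36 (size 4, align 4) → ends 40
rss at 40 (size 8, align 8) → ends 48
state at 48 (size 1, align 1) → ends 49
pad 3 to align 4 for cpu
cpu at 52 (size 4, align 4) → ends 56
prio at 56 (size 2, align 2) → ends 58
pad 2 to align 4 for pid
pid at 60 (size 4, align 4) → ends 64
total 64 bytes, alignment 8
array of 3: 3 × 64 = 192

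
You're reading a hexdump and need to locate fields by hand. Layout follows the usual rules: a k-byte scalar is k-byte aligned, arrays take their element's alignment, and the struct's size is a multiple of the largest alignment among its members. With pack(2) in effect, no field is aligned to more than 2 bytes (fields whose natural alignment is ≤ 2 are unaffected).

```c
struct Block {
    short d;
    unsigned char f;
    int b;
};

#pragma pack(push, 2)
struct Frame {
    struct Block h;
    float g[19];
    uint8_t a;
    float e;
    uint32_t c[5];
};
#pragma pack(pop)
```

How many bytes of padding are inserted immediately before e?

Block: @0: d [2B, align 2] → 2; @2: f [1B, align 1] → 3; +1 pad (align 4); @4: b [4B, align 4] → 8; size 8, align 4
@0: h [8B, align 2] → 8
@8: g [76B, align 2] → 84
@84: a [1B, align 1] → 85
+1 pad (align 2)
@86: e [4B, align 2] → 90

1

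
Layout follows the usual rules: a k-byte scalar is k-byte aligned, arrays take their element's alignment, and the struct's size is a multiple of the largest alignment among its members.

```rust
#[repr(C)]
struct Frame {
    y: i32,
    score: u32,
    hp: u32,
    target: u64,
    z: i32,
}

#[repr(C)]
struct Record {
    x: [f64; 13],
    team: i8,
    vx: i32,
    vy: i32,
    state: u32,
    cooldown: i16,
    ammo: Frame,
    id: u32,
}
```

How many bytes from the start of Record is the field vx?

Frame: y at 0 (size 4, align 4) → ends 4; score at 4 (size 4, align 4) → ends 8; hp at 8 (size 4, align 4) → ends 12; pad 4 to align 8 for target; target at 16 (size 8, align 8) → ends 24; z at 24 (size 4, align 4) → ends 28; tail pad 4 to reach multiple of 8; total 32 bytes, alignment 8
x at 0 (size 104, align 8) → ends 104
team at 104 (size 1, align 1) → ends 105
pad 3 to align 4 for vx
vx at 108 (size 4, align 4) → ends 112

108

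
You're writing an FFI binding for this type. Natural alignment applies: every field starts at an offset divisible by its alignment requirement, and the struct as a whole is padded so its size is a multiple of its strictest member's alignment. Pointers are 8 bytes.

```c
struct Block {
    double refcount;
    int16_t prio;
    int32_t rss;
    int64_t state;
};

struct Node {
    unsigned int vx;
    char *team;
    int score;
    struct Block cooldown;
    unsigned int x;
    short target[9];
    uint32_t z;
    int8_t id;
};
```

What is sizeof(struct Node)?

80

Block: 0..8  refcount  (8B, 8-aligned); 8..10  prio  (2B, 2-aligned); 10..12  -- padding (2B); 12..16  rss  (4B, 4-aligned); 16..24  state  (8B, 8-aligned); sizeof = 24, alignof = 8
0..4  vx  (4B, 4-aligned)
4..8  -- padding (4B)
8..16  team  (8B, 8-aligned)
16..20  score  (4B, 4-aligned)
20..24  -- padding (4B)
24..48  cooldown  (24B, 8-aligned)
48..52  x  (4B, 4-aligned)
52..70  target  (18B, 2-aligned)
70..72  -- padding (2B)
72..76  z  (4B, 4-aligned)
76..77  id  (1B, 1-aligned)
77..80  -- tail padding (3B)
sizeof = 80, alignof = 8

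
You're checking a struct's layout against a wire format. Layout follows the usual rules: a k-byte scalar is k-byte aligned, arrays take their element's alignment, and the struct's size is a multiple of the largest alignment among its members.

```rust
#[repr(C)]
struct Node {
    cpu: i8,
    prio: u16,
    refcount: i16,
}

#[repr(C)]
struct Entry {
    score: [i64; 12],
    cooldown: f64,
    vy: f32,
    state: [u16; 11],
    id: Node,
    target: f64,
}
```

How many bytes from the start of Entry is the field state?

Node: cpu at 0 (size 1, align 1) → ends 1; pad 1 to align 2 for prio; prio at 2 (size 2, align 2) → ends 4; refcount at 4 (size 2, align 2) → ends 6; total 6 bytes, alignment 2
score at 0 (size 96, align 8) → ends 96
cooldown at 96 (size 8, align 8) → ends 104
vy at 104 (size 4, align 4) → ends 108
state at 108 (size 22, align 2) → ends 130

108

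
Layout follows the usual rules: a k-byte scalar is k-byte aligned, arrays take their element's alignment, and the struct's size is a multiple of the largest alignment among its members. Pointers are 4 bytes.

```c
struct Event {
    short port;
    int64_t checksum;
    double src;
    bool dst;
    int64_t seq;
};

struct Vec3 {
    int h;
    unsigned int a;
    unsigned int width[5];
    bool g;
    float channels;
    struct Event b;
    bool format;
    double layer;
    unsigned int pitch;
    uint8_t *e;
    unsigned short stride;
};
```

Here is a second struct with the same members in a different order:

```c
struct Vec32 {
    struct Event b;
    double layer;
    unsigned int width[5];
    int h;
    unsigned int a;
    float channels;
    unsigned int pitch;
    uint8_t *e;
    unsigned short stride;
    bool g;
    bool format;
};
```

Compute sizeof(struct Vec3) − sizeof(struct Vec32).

16

Event: 0..2  port  (2B, 2-aligned); 2..8  -- padding (6B); 8..16  checksum  (8B, 8-aligned); 16..24  src  (8B, 8-aligned); 24..25  dst  (1B, 1-aligned); 25..32  -- padding (7B); 32..40  seq  (8B, 8-aligned); sizeof = 40, alignof = 8
0..4  h  (4B, 4-aligned)
4..8  a  (4B, 4-aligned)
8..28  width  (20B, 4-aligned)
28..29  g  (1B, 1-aligned)
29..32  -- padding (3B)
32..36  channels  (4B, 4-aligned)
36..40  -- padding (4B)
40..80  b  (40B, 8-aligned)
80..81  format  (1B, 1-aligned)
81..88  -- padding (7B)
88..96  layer  (8B, 8-aligned)
96..100  pitch  (4B, 4-aligned)
100..104  e  (4B, 4-aligned)
104..106  stride  (2B, 2-aligned)
106..112  -- tail padding (6B)
sizeof = 112, alignof = 8
— Vec32 —
0..40  b  (40B, 8-aligned)
40..48  layer  (8B, 8-aligned)
48..68  width  (20B, 4-aligned)
68..72  h  (4B, 4-aligned)
72..76  a  (4B, 4-aligned)
76..80  channels  (4B, 4-aligned)
80..84  pitch  (4B, 4-aligned)
84..88  e  (4B, 4-aligned)
88..90  stride  (2B, 2-aligned)
90..91  g  (1B, 1-aligned)
91..92  format  (1B, 1-aligned)
92..96  -- tail padding (4B)
sizeof = 96, alignof = 8
112 − 96 = 16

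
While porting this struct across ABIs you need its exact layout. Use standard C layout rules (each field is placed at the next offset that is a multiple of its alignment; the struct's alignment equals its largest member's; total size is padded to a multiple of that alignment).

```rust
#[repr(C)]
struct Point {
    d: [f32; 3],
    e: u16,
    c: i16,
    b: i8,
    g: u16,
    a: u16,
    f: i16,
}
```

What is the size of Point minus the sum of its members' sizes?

1

@0: d [12B, align 4] → 12
@12: e [2B, align 2] → 14
@14: c [2B, align 2] → 16
@16: b [1B, align 1] → 17
+1 pad (align 2)
@18: g [2B, align 2] → 20
@20: a [2B, align 2] → 22
@22: f [2B, align 2] → 24
size 24, align 4
data bytes 23, size 24 → padding 1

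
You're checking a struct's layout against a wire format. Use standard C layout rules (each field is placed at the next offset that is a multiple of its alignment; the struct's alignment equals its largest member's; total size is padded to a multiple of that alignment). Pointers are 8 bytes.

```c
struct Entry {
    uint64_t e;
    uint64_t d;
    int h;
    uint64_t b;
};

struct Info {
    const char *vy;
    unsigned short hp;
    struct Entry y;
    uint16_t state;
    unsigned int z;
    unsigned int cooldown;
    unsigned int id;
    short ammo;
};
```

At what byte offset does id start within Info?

Entry: e at 0 (size 8, align 8) → ends 8; d at 8 (size 8, align 8) → ends 16; h at 16 (size 4, align 4) → ends 20; pad 4 to align 8 for b; b at 24 (size 8, align 8) → ends 32; total 32 bytes, alignment 8
vy at 0 (size 8, align 8) → ends 8
hp at 8 (size 2, align 2) → ends 10
pad 6 to align 8 for y
y at 16 (size 32, align 8) → ends 48
state at 48 (size 2, align 2) → ends 50
pad 2 to align 4 for z
z at 52 (size 4, align 4) → ends 56
cooldown at 56 (size 4, align 4) → ends 60
id at 60 (size 4, align 4) → ends 64

60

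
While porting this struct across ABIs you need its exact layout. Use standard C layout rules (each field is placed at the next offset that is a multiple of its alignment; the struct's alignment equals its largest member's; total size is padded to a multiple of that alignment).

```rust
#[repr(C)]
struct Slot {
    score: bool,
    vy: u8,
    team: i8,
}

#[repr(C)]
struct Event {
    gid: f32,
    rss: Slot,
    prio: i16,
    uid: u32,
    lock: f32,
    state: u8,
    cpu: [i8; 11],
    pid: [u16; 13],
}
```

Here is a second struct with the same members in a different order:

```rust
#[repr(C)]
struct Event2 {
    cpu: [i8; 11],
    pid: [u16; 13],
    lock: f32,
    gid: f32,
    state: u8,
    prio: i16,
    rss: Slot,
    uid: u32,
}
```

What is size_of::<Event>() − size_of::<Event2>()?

Slot: @0: score [1B, align 1] → 1; @1: vy [1B, align 1] → 2; @2: team [1B, align 1] → 3; size 3, align 1
@0: gid [4B, align 4] → 4
@4: rss [3B, align 1] → 7
+1 pad (align 2)
@8: prio [2B, align 2] → 10
+2 pad (align 4)
@12: uid [4B, align 4] → 16
@16: lock [4B, align 4] → 20
@20: state [1B, align 1] → 21
@21: cpu [11B, align 1] → 32
@32: pid [26B, align 2] → 58
+2 tail pad (align 4)
size 60, align 4
— Event2 —
@0: cpu [11B, align 1] → 11
+1 pad (align 2)
@12: pid [26B, align 2] → 38
+2 pad (align 4)
@40: lock [4B, align 4] → 44
@44: gid [4B, align 4] → 48
@48: state [1B, align 1] → 49
+1 pad (align 2)
@50: prio [2B, align 2] → 52
@52: rss [3B, align 1] → 55
+1 pad (align 4)
@56: uid [4B, align 4] → 60
size 60, align 4
60 − 60 = 0

0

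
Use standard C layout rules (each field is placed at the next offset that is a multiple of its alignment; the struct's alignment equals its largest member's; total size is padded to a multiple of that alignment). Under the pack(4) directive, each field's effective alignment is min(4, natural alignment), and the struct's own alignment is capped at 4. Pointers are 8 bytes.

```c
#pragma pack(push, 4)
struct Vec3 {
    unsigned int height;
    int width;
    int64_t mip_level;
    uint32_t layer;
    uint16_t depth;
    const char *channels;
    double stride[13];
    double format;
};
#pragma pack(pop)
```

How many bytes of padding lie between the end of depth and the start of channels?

2

@0: height [4B, align 4] → 4
@4: width [4B, align 4] → 8
@8: mip_level [8B, align 4] → 16
@16: layer [4B, align 4] → 20
@20: depth [2B, align 2] → 22
+2 pad (align 4)
@24: channels [8B, align 4] → 32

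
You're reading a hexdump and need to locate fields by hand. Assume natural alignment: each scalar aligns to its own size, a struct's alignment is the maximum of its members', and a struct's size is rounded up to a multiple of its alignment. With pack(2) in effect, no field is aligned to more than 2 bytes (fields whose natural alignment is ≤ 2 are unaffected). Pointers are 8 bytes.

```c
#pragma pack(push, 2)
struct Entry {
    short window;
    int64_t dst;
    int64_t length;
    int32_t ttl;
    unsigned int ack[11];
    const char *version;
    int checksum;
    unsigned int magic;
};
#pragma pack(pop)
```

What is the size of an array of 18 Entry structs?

@0: window [2B, align 2] → 2
@2: dst [8B, align 2] → 10
@10: length [8B, align 2] → 18
@18: ttl [4B, align 2] → 22
@22: ack [44B, align 2] → 66
@66: version [8B, align 2] → 74
@74: checksum [4B, align 2] → 78
@78: magic [4B, align 2] → 82
size 82, align 2
array of 18: 18 × 82 = 1476

1476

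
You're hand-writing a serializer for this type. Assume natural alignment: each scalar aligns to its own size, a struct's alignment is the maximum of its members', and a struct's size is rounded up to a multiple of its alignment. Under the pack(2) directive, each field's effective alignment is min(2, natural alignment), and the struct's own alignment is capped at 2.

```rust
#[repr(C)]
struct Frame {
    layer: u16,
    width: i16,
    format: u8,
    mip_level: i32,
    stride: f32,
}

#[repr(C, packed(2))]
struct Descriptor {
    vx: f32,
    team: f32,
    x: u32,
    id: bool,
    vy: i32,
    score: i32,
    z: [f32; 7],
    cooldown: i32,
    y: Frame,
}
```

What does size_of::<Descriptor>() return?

70 bytes

Frame: @0: layer [2B, align 2] → 2; @2: width [2B, align 2] → 4; @4: format [1B, align 1] → 5; +3 pad (align 4); @8: mip_level [4B, align 4] → 12; @12: stride [4B, align 4] → 16; size 16, align 4
@0: vx [4B, align 2] → 4
@4: team [4B, align 2] → 8
@8: x [4B, align 2] → 12
@12: id [1B, align 1] → 13
+1 pad (align 2)
@14: vy [4B, align 2] → 18
@18: score [4B, align 2] → 22
@22: z [28B, align 2] → 50
@50: cooldown [4B, align 2] → 54
@54: y [16B, align 2] → 70
size 70, align 2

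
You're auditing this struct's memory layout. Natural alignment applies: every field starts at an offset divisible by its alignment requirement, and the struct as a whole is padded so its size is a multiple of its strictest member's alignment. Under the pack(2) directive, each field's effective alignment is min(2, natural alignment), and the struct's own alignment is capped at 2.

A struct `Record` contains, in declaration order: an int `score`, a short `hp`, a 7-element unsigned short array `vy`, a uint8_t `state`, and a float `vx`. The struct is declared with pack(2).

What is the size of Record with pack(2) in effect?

26

score at 0 (size 4, align 2) → ends 4
hp at 4 (size 2, align 2) → ends 6
vy at 6 (size 14, align 2) → ends 20
state at 20 (size 1, align 1) → ends 21
pad 1 to align 2 for vx
vx at 22 (size 4, align 2) → ends 26
total 26 bytes, alignment 2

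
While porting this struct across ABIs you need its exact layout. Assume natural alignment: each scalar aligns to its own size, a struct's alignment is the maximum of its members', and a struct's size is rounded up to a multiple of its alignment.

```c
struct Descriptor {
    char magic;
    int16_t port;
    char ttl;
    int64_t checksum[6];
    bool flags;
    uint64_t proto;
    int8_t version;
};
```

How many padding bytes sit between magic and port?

magic at 0 (size 1, align 1) → ends 1
pad 1 to align 2 for port
port at 2 (size 2, align 2) → ends 4

1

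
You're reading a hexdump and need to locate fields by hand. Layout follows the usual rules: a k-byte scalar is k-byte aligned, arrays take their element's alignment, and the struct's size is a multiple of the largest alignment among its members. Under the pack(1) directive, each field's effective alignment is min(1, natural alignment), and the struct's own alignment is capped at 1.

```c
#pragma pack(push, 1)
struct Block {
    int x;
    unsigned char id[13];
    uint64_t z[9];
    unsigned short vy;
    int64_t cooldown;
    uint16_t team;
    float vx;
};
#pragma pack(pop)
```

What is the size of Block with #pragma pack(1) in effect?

x at 0 (size 4, align 1) → ends 4
id at 4 (size 13, align 1) → ends 17
z at 17 (size 72, align 1) → ends 89
vy at 89 (size 2, align 1) → ends 91
cooldown at 91 (size 8, align 1) → ends 99
team at 99 (size 2, align 1) → ends 101
vx at 101 (size 4, align 1) → ends 105
total 105 bytes, alignment 1

105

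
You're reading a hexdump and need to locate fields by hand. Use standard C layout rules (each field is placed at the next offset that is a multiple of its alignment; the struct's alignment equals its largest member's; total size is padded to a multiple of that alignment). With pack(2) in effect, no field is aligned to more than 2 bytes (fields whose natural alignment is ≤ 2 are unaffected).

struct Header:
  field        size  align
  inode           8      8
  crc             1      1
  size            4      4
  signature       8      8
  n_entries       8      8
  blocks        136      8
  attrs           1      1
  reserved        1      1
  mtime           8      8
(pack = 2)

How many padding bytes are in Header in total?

1

@0: inode [8B, align 2] → 8
@8: crc [1B, align 1] → 9
+1 pad (align 2)
@10: size [4B, align 2] → 14
@14: signature [8B, align 2] → 22
@22: n_entries [8B, align 2] → 30
@30: blocks [136B, align 2] → 166
@166: attrs [1B, align 1] → 167
@167: reserved [1B, align 1] → 168
@168: mtime [8B, align 2] → 176
size 176, align 2
data bytes 175, size 176 → padding 1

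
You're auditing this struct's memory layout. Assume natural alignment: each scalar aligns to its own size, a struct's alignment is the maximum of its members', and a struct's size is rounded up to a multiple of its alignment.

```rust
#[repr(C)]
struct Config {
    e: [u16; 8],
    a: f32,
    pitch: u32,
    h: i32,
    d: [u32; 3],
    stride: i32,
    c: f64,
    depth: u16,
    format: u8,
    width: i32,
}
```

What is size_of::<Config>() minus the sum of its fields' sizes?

@0: e [16B, align 2] → 16
@16: a [4B, align 4] → 20
@20: pitch [4B, align 4] → 24
@24: h [4B, align 4] → 28
@28: d [12B, align 4] → 40
@40: stride [4B, align 4] → 44
+4 pad (align 8)
@48: c [8B, align 8] → 56
@56: depth [2B, align 2] → 58
@58: format [1B, align 1] → 59
+1 pad (align 4)
@60: width [4B, align 4] → 64
size 64, align 8
data bytes 59, size 64 → padding 5

5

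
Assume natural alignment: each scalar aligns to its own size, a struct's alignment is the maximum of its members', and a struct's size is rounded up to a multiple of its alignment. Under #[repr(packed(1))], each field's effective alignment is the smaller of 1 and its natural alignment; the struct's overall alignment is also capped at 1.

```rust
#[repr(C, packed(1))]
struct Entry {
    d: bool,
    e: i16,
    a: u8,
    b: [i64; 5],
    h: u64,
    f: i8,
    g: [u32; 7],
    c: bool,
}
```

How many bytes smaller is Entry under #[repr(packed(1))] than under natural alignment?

natural layout:
  0..1  d  (1B, 1-aligned)
  1..2  -- padding (1B)
  2..4  e  (2B, 2-aligned)
  4..5  a  (1B, 1-aligned)
  5..8  -- padding (3B)
  8..48  b  (40B, 8-aligned)
  48..56  h  (8B, 8-aligned)
  56..57  f  (1B, 1-aligned)
  57..60  -- padding (3B)
  60..88  g  (28B, 4-aligned)
  88..89  c  (1B, 1-aligned)
  89..96  -- tail padding (7B)
  sizeof = 96, alignof = 8
packed(1) layout:
  0..1  d  (1B, 1-aligned)
  1..3  e  (2B, 1-aligned)
  3..4  a  (1B, 1-aligned)
  4..44  b  (40B, 1-aligned)
  44..52  h  (8B, 1-aligned)
  52..53  f  (1B, 1-aligned)
  53..81  g  (28B, 1-aligned)
  81..82  c  (1B, 1-aligned)
  sizeof = 82, alignof = 1
96 − 82 = 14

14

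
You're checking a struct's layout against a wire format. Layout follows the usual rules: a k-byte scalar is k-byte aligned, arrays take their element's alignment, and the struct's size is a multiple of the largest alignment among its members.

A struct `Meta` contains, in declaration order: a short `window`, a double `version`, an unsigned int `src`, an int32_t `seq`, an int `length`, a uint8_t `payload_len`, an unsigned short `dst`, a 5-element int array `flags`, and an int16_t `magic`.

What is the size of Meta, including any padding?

window at 0 (size 2, align 2) → ends 2
pad 6 to align 8 for version
version at 8 (size 8, align 8) → ends 16
src at 16 (size 4, align 4) → ends 20
seq at 20 (size 4, align 4) → ends 24
length at 24 (size 4, align 4) → ends 28
payload_len at 28 (size 1, align 1) → ends 29
pad 1 to align 2 for dst
dst at 30 (size 2, align 2) → ends 32
flags at 32 (size 20, align 4) → ends 52
magic at 52 (size 2, align 2) → ends 54
tail pad 2 to reach multiple of 8
total 56 bytes, alignment 8

56 bytes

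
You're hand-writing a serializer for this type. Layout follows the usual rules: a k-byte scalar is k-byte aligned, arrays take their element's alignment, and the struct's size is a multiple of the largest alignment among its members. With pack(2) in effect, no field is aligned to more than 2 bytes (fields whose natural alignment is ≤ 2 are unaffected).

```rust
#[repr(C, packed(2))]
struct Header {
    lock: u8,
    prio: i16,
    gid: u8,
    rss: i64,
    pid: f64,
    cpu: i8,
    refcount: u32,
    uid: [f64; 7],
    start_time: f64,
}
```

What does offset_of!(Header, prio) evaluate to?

0..1  lock  (1B, 1-aligned)
1..2  -- padding (1B)
2..4  prio  (2B, 2-aligned)

2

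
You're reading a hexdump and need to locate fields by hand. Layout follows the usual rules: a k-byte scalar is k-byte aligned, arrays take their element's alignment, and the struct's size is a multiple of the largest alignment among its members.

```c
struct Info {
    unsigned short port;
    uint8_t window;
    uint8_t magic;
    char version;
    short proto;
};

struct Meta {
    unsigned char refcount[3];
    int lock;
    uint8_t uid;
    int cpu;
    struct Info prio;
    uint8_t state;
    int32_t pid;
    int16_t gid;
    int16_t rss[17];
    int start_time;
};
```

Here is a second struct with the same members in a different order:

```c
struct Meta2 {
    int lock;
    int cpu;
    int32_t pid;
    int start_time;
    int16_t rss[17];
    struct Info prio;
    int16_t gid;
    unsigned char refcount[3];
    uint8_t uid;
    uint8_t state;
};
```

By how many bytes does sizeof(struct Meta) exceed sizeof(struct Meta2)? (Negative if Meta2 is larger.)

Info: port at 0 (size 2, align 2) → ends 2; window at 2 (size 1, align 1) → ends 3; magic at 3 (size 1, align 1) → ends 4; version at 4 (size 1, align 1) → ends 5; pad 1 to align 2 for proto; proto at 6 (size 2, align 2) → ends 8; total 8 bytes, alignment 2
refcount at 0 (size 3, align 1) → ends 3
pad 1 to align 4 for lock
lock at 4 (size 4, align 4) → ends 8
uid at 8 (size 1, align 1) → ends 9
pad 3 to align 4 for cpu
cpu at 12 (size 4, align 4) → ends 16
prio at 16 (size 8, align 2) → ends 24
state at 24 (size 1, align 1) → ends 25
pad 3 to align 4 for pid
pid at 28 (size 4, align 4) → ends 32
gid at 32 (size 2, align 2) → ends 34
rss at 34 (size 34, align 2) → ends 68
start_time at 68 (size 4, align 4) → ends 72
total 72 bytes, alignment 4
— Meta2 —
lock at 0 (size 4, align 4) → ends 4
cpu at 4 (size 4, align 4) → ends 8
pid at 8 (size 4, align 4) → ends 12
start_time at 12 (size 4, align 4) → ends 16
rss at 16 (size 34, align 2) → ends 50
prio at 50 (size 8, align 2) → ends 58
gid at 58 (size 2, align 2) → ends 60
refcount at 60 (size 3, align 1) → ends 63
uid at 63 (size 1, align 1) → ends 64
state at 64 (size 1, align 1) → ends 65
tail pad 3 to reach multiple of 4
total 68 bytes, alignment 4
72 − 68 = 4

4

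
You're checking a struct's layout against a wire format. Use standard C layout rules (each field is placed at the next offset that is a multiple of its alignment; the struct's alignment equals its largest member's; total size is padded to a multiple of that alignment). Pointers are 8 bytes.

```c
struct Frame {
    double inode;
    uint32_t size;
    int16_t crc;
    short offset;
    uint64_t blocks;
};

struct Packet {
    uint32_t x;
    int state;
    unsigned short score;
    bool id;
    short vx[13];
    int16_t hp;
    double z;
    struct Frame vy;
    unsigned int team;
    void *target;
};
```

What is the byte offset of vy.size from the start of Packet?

56

Frame: 0..8  inode  (8B, 8-aligned); 8..12  size  (4B, 4-aligned); 12..14  crc  (2B, 2-aligned); 14..16  offset  (2B, 2-aligned); 16..24  blocks  (8B, 8-aligned); sizeof = 24, alignof = 8
0..4  x  (4B, 4-aligned)
4..8  state  (4B, 4-aligned)
8..10  score  (2B, 2-aligned)
10..11  id  (1B, 1-aligned)
11..12  -- padding (1B)
12..38  vx  (26B, 2-aligned)
38..40  hp  (2B, 2-aligned)
40..48  z  (8B, 8-aligned)
48..72  vy  (24B, 8-aligned)
within Frame: size at 8
48 + 8 = 56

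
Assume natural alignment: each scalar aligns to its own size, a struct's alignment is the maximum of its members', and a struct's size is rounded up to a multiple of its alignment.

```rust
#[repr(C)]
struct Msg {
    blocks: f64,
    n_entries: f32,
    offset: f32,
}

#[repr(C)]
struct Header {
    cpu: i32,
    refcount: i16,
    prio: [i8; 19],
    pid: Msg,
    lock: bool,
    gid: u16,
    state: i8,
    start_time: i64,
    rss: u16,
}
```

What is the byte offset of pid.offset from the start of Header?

Msg: 0..8  blocks  (8B, 8-aligned); 8..12  n_entries  (4B, 4-aligned); 12..16  offset  (4B, 4-aligned); sizeof = 16, alignof = 8
0..4  cpu  (4B, 4-aligned)
4..6  refcount  (2B, 2-aligned)
6..25  prio  (19B, 1-aligned)
25..32  -- padding (7B)
32..48  pid  (16B, 8-aligned)
within Msg: offset at 12
32 + 12 = 44

44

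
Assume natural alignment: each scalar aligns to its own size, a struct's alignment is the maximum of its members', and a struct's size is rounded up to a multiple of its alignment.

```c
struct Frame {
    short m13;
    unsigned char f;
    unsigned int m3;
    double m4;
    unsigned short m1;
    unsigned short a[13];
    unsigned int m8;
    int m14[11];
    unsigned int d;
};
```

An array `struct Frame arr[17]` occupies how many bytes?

@0: m13 [2B, align 2] → 2
@2: f [1B, align 1] → 3
+1 pad (align 4)
@4: m3 [4B, align 4] → 8
@8: m4 [8B, align 8] → 16
@16: m1 [2B, align 2] → 18
@18: a [26B, align 2] → 44
@44: m8 [4B, align 4] → 48
@48: m14 [44B, align 4] → 92
@92: d [4B, align 4] → 96
size 96, align 8
array of 17: 17 × 96 = 1632

1632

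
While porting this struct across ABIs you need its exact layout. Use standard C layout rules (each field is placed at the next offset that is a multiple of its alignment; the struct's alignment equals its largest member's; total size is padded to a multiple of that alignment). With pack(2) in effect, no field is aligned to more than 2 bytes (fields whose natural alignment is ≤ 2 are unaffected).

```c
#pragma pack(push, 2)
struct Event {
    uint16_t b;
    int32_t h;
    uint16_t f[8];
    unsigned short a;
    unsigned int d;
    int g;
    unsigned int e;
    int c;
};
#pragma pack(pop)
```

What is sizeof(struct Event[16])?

@0: b [2B, align 2] → 2
@2: h [4B, align 2] → 6
@6: f [16B, align 2] → 22
@22: a [2B, align 2] → 24
@24: d [4B, align 2] → 28
@28: g [4B, align 2] → 32
@32: e [4B, align 2] → 36
@36: c [4B, align 2] → 40
size 40, align 2
array of 16: 16 × 40 = 640

640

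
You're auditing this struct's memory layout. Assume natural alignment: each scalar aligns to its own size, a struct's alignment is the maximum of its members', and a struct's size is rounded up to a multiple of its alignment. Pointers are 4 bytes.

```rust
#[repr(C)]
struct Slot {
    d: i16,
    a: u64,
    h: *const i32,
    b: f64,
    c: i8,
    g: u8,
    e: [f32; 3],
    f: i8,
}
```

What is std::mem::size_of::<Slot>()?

56 bytes

d at 0 (size 2, align 2) → ends 2
pad 6 to align 8 for a
a at 8 (size 8, align 8) → ends 16
h at 16 (size 4, align 4) → ends 20
pad 4 to align 8 for b
b at 24 (size 8, align 8) → ends 32
c at 32 (size 1, align 1) → ends 33
g at 33 (size 1, align 1) → ends 34
pad 2 to align 4 for e
e at 36 (size 12, align 4) → ends 48
f at 48 (size 1, align 1) → ends 49
tail pad 7 to reach multiple of 8
total 56 bytes, alignment 8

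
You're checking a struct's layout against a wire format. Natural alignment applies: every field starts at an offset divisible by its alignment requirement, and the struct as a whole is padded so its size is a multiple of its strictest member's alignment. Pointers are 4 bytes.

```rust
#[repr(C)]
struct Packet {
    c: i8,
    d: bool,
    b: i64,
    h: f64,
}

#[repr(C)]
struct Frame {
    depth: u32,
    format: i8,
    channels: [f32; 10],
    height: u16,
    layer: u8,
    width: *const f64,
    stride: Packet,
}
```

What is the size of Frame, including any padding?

Packet: c at 0 (size 1, align 1) → ends 1; d at 1 (size 1, align 1) → ends 2; pad 6 to align 8 for b; b at 8 (size 8, align 8) → ends 16; h at 16 (size 8, align 8) → ends 24; total 24 bytes, alignment 8
depth at 0 (size 4, align 4) → ends 4
format at 4 (size 1, align 1) → ends 5
pad 3 to align 4 for channels
channels at 8 (size 40, align 4) → ends 48
height at 48 (size 2, align 2) → ends 50
layer at 50 (size 1, align 1) → ends 51
pad 1 to align 4 for width
width at 52 (size 4, align 4) → ends 56
stride at 56 (size 24, align 8) → ends 80
total 80 bytes, alignment 8

80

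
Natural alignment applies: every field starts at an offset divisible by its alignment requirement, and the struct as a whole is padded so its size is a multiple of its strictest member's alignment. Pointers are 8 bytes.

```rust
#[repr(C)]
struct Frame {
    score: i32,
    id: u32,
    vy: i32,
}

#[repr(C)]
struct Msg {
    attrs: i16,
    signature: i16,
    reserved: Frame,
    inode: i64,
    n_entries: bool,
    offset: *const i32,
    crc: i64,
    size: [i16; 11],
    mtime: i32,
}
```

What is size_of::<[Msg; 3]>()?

Frame: 0..4  score  (4B, 4-aligned); 4..8  id  (4B, 4-aligned); 8..12  vy  (4B, 4-aligned); sizeof = 12, alignof = 4
0..2  attrs  (2B, 2-aligned)
2..4  signature  (2B, 2-aligned)
4..16  reserved  (12B, 4-aligned)
16..24  inode  (8B, 8-aligned)
24..25  n_entries  (1B, 1-aligned)
25..32  -- padding (7B)
32..40  offset  (8B, 8-aligned)
40..48  crc  (8B, 8-aligned)
48..70  size  (22B, 2-aligned)
70..72  -- padding (2B)
72..76  mtime  (4B, 4-aligned)
76..80  -- tail padding (4B)
sizeof = 80, alignof = 8
array of 3: 3 × 80 = 240

240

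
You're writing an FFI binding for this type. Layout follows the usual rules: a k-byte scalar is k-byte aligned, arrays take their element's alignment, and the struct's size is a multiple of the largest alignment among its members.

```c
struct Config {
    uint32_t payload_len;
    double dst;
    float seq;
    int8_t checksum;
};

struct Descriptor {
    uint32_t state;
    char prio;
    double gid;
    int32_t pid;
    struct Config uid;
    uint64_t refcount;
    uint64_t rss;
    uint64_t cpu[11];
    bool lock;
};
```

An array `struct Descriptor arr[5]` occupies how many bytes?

Config: @0: payload_len [4B, align 4] → 4; +4 pad (align 8); @8: dst [8B, align 8] → 16; @16: seq [4B, align 4] → 20; @20: checksum [1B, align 1] → 21; +3 tail pad (align 8); size 24, align 8
@0: state [4B, align 4] → 4
@4: prio [1B, align 1] → 5
+3 pad (align 8)
@8: gid [8B, align 8] → 16
@16: pid [4B, align 4] → 20
+4 pad (align 8)
@24: uid [24B, align 8] → 48
@48: refcount [8B, align 8] → 56
@56: rss [8B, align 8] → 64
@64: cpu [88B, align 8] → 152
@152: lock [1B, align 1] → 153
+7 tail pad (align 8)
size 160, align 8
array of 5: 5 × 160 = 800

800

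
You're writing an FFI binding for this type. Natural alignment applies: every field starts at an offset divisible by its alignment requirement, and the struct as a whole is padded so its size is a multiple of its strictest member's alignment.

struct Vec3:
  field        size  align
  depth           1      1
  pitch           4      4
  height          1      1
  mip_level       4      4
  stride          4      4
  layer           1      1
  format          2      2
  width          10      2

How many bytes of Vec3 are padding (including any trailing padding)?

9

0..1  depth  (1B, 1-aligned)
1..4  -- padding (3B)
4..8  pitch  (4B, 4-aligned)
8..9  height  (1B, 1-aligned)
9..12  -- padding (3B)
12..16  mip_level  (4B, 4-aligned)
16..20  stride  (4B, 4-aligned)
20..21  layer  (1B, 1-aligned)
21..22  -- padding (1B)
22..24  format  (2B, 2-aligned)
24..34  width  (10B, 2-aligned)
34..36  -- tail padding (2B)
sizeof = 36, alignof = 4
data bytes 27, size 36 → padding 9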